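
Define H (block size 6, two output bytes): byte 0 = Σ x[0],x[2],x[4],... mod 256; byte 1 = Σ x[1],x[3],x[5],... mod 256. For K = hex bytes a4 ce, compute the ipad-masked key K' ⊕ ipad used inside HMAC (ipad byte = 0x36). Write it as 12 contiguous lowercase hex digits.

Key hex bytes a4 ce is 2 bytes ≤ B = 6; zero-pad to 6 bytes: K' = a4 ce 00 00 00 00.
XOR each byte with 0x36: a4⊕36=92, ce⊕36=f8, 00⊕36=36, 00⊕36=36, 00⊕36=36, 00⊕36=36.

92f836363636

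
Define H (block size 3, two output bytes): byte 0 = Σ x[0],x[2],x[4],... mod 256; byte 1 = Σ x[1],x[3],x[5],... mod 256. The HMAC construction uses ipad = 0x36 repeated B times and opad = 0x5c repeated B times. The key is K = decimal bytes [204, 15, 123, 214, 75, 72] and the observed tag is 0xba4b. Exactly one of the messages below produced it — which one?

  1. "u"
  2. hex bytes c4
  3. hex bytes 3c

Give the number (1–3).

1

Key decimal bytes [204, 15, 123, 214, 75, 72] = cc 0f 7b d6 4b 48 is 6 bytes > B = 3, so hash it first: H(key) = 92 2d, then zero-pad to 3 bytes: K' = 92 2d 00.
K' ⊕ ipad = a4 1b 36; K' ⊕ opad = ce 71 5c.
m1: inner = H(a4 1b 36 75) = da 90; tag = H(ce 71 5c da 90) = ba4b ← matches
m2: inner = H(a4 1b 36 c4) = da df; tag = H(ce 71 5c da df) = 094b
m3: inner = H(a4 1b 36 3c) = da 57; tag = H(ce 71 5c da 57) = 814b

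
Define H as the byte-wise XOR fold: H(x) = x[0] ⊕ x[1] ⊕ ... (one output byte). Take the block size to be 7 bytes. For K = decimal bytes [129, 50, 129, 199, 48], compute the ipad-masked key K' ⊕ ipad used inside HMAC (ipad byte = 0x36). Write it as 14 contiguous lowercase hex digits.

Key decimal bytes [129, 50, 129, 199, 48] = 81 32 81 c7 30 is 5 bytes ≤ B = 7; zero-pad to 7 bytes: K' = 81 32 81 c7 30 00 00.
XOR each byte with 0x36: 81⊕36=b7, 32⊕36=04, 81⊕36=b7, c7⊕36=f1, 30⊕36=06, 00⊕36=36, 00⊕36=36.

b704b7f1063636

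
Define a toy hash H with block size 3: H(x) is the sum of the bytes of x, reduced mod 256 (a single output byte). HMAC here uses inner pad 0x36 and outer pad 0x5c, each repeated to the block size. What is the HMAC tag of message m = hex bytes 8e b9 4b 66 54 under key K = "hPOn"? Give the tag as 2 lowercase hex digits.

dc

Key "hPOn" = 68 50 4f 6e is 4 bytes > B = 3, so hash it first: H(key) = 75, then zero-pad to 3 bytes: K' = 75 00 00.
K' ⊕ ipad = 43 36 36.  K' ⊕ opad = 29 5c 5c.
Inner input = (K'⊕ipad) ∥ m = 43 36 36 ∥ 8e b9 4b 66 54.
Inner hash: sum = 67+54+54+142+185+75+102+84 = 763; mod 256 = 251 → fb.
Outer input = (K'⊕opad) ∥ inner = 29 5c 5c ∥ fb.
Outer hash (tag): sum = 41+92+92+251 = 476; mod 256 = 220 → dc.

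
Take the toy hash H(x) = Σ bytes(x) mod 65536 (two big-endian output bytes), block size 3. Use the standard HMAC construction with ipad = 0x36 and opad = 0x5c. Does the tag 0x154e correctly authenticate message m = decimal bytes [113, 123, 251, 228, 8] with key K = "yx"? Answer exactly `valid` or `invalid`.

invalid

Key "yx" = 79 78 is 2 bytes ≤ B = 3; zero-pad to 3 bytes: K' = 79 78 00.
K' ⊕ ipad = 4f 4e 36; K' ⊕ opad = 25 24 5c.
Inner hash: sum = 79+78+54+113+123+251+228+8 = 934 → 03 a6.
Outer hash (recomputed tag): sum = 37+36+92+3+166 = 334 → 01 4e.
Recomputed tag = 014e; claimed = 154e → mismatch.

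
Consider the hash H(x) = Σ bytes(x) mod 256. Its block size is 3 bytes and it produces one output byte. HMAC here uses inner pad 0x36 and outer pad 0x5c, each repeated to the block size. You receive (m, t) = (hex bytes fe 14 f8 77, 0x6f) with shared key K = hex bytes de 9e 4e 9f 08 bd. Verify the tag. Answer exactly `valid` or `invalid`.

invalid

Key hex bytes de 9e 4e 9f 08 bd is 6 bytes > B = 3, so hash it first: H(key) = 2e, then zero-pad to 3 bytes: K' = 2e 00 00.
K' ⊕ ipad = 18 36 36; K' ⊕ opad = 72 5c 5c.
Inner hash: sum = 24+54+54+254+20+248+119 = 773; mod 256 = 5 → 05.
Outer hash (recomputed tag): sum = 114+92+92+5 = 303; mod 256 = 47 → 2f.
Recomputed tag = 2f; claimed = 6f → mismatch.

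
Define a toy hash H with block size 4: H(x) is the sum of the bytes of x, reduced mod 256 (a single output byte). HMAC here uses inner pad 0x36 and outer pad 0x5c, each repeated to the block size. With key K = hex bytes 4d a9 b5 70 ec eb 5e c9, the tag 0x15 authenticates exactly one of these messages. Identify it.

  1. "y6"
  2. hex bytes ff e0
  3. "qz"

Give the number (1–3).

Key hex bytes 4d a9 b5 70 ec eb 5e c9 is 8 bytes > B = 4, so hash it first: H(key) = 19, then zero-pad to 4 bytes: K' = 19 00 00 00.
K' ⊕ ipad = 2f 36 36 36; K' ⊕ opad = 45 5c 5c 5c.
m1: inner = H(2f 36 36 36 79 36) = 80; tag = H(45 5c 5c 5c 80) = d9
m2: inner = H(2f 36 36 36 ff e0) = b0; tag = H(45 5c 5c 5c b0) = 09
m3: inner = H(2f 36 36 36 71 7a) = bc; tag = H(45 5c 5c 5c bc) = 15 ← matches

3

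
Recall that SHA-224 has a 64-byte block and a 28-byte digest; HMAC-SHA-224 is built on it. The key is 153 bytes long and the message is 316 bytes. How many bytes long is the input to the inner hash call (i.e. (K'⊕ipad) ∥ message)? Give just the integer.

Key is 153 > 64 bytes, so it is hashed to 28 bytes then zero-padded to 64: |K'| = 64.
Inner input = (K'⊕ipad) ∥ m → 64 + 316 = 380 bytes.

380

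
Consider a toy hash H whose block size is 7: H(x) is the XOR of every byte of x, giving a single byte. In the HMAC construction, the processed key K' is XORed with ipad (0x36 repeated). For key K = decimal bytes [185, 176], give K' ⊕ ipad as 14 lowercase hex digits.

8f863636363636

Key decimal bytes [185, 176] = b9 b0 is 2 bytes ≤ B = 7; zero-pad to 7 bytes: K' = b9 b0 00 00 00 00 00.
XOR each byte with 0x36: b9⊕36=8f, b0⊕36=86, 00⊕36=36, 00⊕36=36, 00⊕36=36, 00⊕36=36, 00⊕36=36.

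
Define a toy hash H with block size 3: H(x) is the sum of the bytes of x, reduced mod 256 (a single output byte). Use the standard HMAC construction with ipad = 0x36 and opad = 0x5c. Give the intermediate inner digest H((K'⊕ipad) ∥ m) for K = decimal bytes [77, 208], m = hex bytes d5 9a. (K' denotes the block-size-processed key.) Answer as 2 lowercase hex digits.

06

Key decimal bytes [77, 208] = 4d d0 is 2 bytes ≤ B = 3; zero-pad to 3 bytes: K' = 4d d0 00.
K' ⊕ ipad = 7b e6 36.
Inner input = 7b e6 36 ∥ d5 9a.
Inner hash: sum = 123+230+54+213+154 = 774; mod 256 = 6 → 06.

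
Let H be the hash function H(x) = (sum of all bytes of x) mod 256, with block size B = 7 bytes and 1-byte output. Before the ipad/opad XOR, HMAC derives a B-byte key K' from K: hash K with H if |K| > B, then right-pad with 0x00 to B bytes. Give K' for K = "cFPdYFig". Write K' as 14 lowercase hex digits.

cc000000000000

|K| = 8 > B = 7, so first hash the key.
H(K): sum = 99+70+80+100+89+70+105+103 = 716; mod 256 = 204 → cc.
Zero-pad H(K) = cc to 7 bytes: K' = cc 00 00 00 00 00 00.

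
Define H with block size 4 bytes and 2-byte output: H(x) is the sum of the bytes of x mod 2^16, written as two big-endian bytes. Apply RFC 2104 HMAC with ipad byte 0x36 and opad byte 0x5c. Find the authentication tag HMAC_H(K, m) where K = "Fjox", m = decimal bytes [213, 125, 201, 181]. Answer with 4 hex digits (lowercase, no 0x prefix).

Key "Fjox" = 46 6a 6f 78 is exactly B = 4 bytes: K' = 46 6a 6f 78.
K' ⊕ ipad = 70 5c 59 4e.  K' ⊕ opad = 1a 36 33 24.
Inner input = (K'⊕ipad) ∥ m = 70 5c 59 4e ∥ d5 7d c9 b5.
Inner hash: sum = 112+92+89+78+213+125+201+181 = 1091 → 04 43.
Outer input = (K'⊕opad) ∥ inner = 1a 36 33 24 ∥ 04 43.
Outer hash (tag): sum = 26+54+51+36+4+67 = 238 → 00 ee.

00ee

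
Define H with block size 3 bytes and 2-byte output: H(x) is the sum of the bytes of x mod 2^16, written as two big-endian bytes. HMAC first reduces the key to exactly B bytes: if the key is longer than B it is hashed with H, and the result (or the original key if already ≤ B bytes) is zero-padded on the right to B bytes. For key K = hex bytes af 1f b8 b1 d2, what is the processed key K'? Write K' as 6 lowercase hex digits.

|K| = 5 > B = 3, so first hash the key.
H(K): sum = 175+31+184+177+210 = 777 → 03 09.
Zero-pad H(K) = 03 09 to 3 bytes: K' = 03 09 00.

030900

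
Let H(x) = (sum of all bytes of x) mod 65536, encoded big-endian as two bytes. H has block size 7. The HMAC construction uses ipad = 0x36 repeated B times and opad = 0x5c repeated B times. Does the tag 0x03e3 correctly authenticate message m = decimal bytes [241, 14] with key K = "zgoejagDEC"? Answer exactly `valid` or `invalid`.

valid

Key "zgoejagDEC" = 7a 67 6f 65 6a 61 67 44 45 43 is 10 bytes > B = 7, so hash it first: H(key) = 03 b3, then zero-pad to 7 bytes: K' = 03 b3 00 00 00 00 00.
K' ⊕ ipad = 35 85 36 36 36 36 36; K' ⊕ opad = 5f ef 5c 5c 5c 5c 5c.
Inner hash: sum = 53+133+54+54+54+54+54+241+14 = 711 → 02 c7.
Outer hash (recomputed tag): sum = 95+239+92+92+92+92+92+2+199 = 995 → 03 e3.
Recomputed tag = 03e3; claimed = 03e3 → match.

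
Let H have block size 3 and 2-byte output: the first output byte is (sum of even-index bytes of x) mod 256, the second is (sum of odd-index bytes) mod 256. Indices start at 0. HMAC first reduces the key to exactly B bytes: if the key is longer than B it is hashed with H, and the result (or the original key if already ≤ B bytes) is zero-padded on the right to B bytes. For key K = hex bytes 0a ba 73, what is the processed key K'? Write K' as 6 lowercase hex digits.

Key hex bytes 0a ba 73 is exactly B = 3 bytes: K' = 0a ba 73.

0aba73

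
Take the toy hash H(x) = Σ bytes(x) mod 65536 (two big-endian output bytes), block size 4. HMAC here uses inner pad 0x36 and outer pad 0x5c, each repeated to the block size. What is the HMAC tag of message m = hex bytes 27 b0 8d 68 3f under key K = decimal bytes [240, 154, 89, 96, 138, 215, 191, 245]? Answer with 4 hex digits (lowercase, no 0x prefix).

Key decimal bytes [240, 154, 89, 96, 138, 215, 191, 245] = f0 9a 59 60 8a d7 bf f5 is 8 bytes > B = 4, so hash it first: H(key) = 05 58, then zero-pad to 4 bytes: K' = 05 58 00 00.
K' ⊕ ipad = 33 6e 36 36.  K' ⊕ opad = 59 04 5c 5c.
Inner input = (K'⊕ipad) ∥ m = 33 6e 36 36 ∥ 27 b0 8d 68 3f.
Inner hash: sum = 51+110+54+54+39+176+141+104+63 = 792 → 03 18.
Outer input = (K'⊕opad) ∥ inner = 59 04 5c 5c ∥ 03 18.
Outer hash (tag): sum = 89+4+92+92+3+24 = 304 → 01 30.

0130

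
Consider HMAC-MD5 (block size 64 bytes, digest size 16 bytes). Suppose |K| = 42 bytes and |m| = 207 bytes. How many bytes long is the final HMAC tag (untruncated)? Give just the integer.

16

The tag is one MD5 digest: 16 bytes.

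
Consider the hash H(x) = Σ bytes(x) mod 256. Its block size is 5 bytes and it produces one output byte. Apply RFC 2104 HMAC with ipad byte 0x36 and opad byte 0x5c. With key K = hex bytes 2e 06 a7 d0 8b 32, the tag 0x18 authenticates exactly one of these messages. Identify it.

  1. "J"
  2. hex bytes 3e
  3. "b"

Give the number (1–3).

Key hex bytes 2e 06 a7 d0 8b 32 is 6 bytes > B = 5, so hash it first: H(key) = 68, then zero-pad to 5 bytes: K' = 68 00 00 00 00.
K' ⊕ ipad = 5e 36 36 36 36; K' ⊕ opad = 34 5c 5c 5c 5c.
m1: inner = H(5e 36 36 36 36 4a) = 80; tag = H(34 5c 5c 5c 5c 80) = 24
m2: inner = H(5e 36 36 36 36 3e) = 74; tag = H(34 5c 5c 5c 5c 74) = 18 ← matches
m3: inner = H(5e 36 36 36 36 62) = 98; tag = H(34 5c 5c 5c 5c 98) = 3c

2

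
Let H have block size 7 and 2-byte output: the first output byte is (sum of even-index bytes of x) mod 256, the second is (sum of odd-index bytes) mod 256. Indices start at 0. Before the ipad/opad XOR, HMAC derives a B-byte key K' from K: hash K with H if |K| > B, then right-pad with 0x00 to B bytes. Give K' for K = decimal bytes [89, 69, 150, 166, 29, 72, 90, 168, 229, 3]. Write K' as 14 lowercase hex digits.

4bde0000000000

|K| = 10 > B = 7, so first hash the key.
H(K): even-index sum = 587 mod 256 = 75; odd-index sum = 478 mod 256 = 222 → 4b de.
Zero-pad H(K) = 4b de to 7 bytes: K' = 4b de 00 00 00 00 00.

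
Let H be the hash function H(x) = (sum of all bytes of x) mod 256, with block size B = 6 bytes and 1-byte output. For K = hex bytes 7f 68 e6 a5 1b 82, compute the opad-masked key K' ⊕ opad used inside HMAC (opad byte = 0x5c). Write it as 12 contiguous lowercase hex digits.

Key hex bytes 7f 68 e6 a5 1b 82 is exactly B = 6 bytes: K' = 7f 68 e6 a5 1b 82.
XOR each byte with 0x5c: 7f⊕5c=23, 68⊕5c=34, e6⊕5c=ba, a5⊕5c=f9, 1b⊕5c=47, 82⊕5c=de.

2334baf947de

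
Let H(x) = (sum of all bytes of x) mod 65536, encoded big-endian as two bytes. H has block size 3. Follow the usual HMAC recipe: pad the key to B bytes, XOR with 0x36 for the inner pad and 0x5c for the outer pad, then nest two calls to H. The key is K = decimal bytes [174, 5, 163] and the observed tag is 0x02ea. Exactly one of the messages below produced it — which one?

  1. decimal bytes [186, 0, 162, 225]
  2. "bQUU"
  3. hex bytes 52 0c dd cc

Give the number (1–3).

1

Key decimal bytes [174, 5, 163] = ae 05 a3 is exactly B = 3 bytes: K' = ae 05 a3.
K' ⊕ ipad = 98 33 95; K' ⊕ opad = f2 59 ff.
m1: inner = H(98 33 95 ba 00 a2 e1) = 03 9d; tag = H(f2 59 ff 03 9d) = 02ea ← matches
m2: inner = H(98 33 95 62 51 55 55) = 02 bd; tag = H(f2 59 ff 02 bd) = 0309
m3: inner = H(98 33 95 52 0c dd cc) = 03 67; tag = H(f2 59 ff 03 67) = 02b4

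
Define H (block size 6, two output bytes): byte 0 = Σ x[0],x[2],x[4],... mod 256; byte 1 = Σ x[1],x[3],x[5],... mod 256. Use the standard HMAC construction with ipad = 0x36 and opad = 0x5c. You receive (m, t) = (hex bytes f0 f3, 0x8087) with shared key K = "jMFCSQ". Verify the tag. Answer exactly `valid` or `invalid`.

valid

Key "jMFCSQ" = 6a 4d 46 43 53 51 is exactly B = 6 bytes: K' = 6a 4d 46 43 53 51.
K' ⊕ ipad = 5c 7b 70 75 65 67; K' ⊕ opad = 36 11 1a 1f 0f 0d.
Inner hash: even-index sum = 545 mod 256 = 33; odd-index sum = 586 mod 256 = 74 → 21 4a.
Outer hash (recomputed tag): even-index sum = 128 mod 256 = 128; odd-index sum = 135 mod 256 = 135 → 80 87.
Recomputed tag = 8087; claimed = 8087 → match.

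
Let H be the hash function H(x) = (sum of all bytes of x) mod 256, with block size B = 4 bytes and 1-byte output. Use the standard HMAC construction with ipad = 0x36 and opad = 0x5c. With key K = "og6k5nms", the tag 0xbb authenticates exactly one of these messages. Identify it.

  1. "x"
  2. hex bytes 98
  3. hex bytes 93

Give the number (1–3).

Key "og6k5nms" = 6f 67 36 6b 35 6e 6d 73 is 8 bytes > B = 4, so hash it first: H(key) = fa, then zero-pad to 4 bytes: K' = fa 00 00 00.
K' ⊕ ipad = cc 36 36 36; K' ⊕ opad = a6 5c 5c 5c.
m1: inner = H(cc 36 36 36 78) = e6; tag = H(a6 5c 5c 5c e6) = a0
m2: inner = H(cc 36 36 36 98) = 06; tag = H(a6 5c 5c 5c 06) = c0
m3: inner = H(cc 36 36 36 93) = 01; tag = H(a6 5c 5c 5c 01) = bb ← matches

3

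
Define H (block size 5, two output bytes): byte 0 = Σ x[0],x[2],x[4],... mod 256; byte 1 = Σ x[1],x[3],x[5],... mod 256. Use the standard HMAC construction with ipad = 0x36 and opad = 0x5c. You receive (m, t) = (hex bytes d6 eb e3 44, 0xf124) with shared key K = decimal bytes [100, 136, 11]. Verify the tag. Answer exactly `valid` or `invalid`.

invalid

Key decimal bytes [100, 136, 11] = 64 88 0b is 3 bytes ≤ B = 5; zero-pad to 5 bytes: K' = 64 88 0b 00 00.
K' ⊕ ipad = 52 be 3d 36 36; K' ⊕ opad = 38 d4 57 5c 5c.
Inner hash: even-index sum = 500 mod 256 = 244; odd-index sum = 685 mod 256 = 173 → f4 ad.
Outer hash (recomputed tag): even-index sum = 408 mod 256 = 152; odd-index sum = 548 mod 256 = 36 → 98 24.
Recomputed tag = 9824; claimed = f124 → mismatch.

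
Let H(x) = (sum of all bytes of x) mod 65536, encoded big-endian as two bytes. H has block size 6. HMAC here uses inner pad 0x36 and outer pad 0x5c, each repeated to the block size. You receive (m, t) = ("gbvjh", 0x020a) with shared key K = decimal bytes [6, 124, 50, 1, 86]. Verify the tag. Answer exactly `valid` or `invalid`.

valid

Key decimal bytes [6, 124, 50, 1, 86] = 06 7c 32 01 56 is 5 bytes ≤ B = 6; zero-pad to 6 bytes: K' = 06 7c 32 01 56 00.
K' ⊕ ipad = 30 4a 04 37 60 36; K' ⊕ opad = 5a 20 6e 5d 0a 5c.
Inner hash: sum = 48+74+4+55+96+54+103+98+118+106+104 = 860 → 03 5c.
Outer hash (recomputed tag): sum = 90+32+110+93+10+92+3+92 = 522 → 02 0a.
Recomputed tag = 020a; claimed = 020a → match.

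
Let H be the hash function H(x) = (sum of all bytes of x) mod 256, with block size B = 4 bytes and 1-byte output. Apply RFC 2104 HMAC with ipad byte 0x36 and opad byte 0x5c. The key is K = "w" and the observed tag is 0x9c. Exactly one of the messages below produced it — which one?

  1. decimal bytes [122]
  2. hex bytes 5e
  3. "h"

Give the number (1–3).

1

Key "w" = 77 is 1 byte ≤ B = 4; zero-pad to 4 bytes: K' = 77 00 00 00.
K' ⊕ ipad = 41 36 36 36; K' ⊕ opad = 2b 5c 5c 5c.
m1: inner = H(41 36 36 36 7a) = 5d; tag = H(2b 5c 5c 5c 5d) = 9c ← matches
m2: inner = H(41 36 36 36 5e) = 41; tag = H(2b 5c 5c 5c 41) = 80
m3: inner = H(41 36 36 36 68) = 4b; tag = H(2b 5c 5c 5c 4b) = 8a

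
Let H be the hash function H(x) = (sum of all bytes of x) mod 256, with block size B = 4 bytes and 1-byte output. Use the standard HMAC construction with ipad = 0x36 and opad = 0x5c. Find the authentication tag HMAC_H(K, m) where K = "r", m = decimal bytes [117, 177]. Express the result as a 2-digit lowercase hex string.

4e

Key "r" = 72 is 1 byte ≤ B = 4; zero-pad to 4 bytes: K' = 72 00 00 00.
K' ⊕ ipad = 44 36 36 36.  K' ⊕ opad = 2e 5c 5c 5c.
Inner input = (K'⊕ipad) ∥ m = 44 36 36 36 ∥ 75 b1.
Inner hash: sum = 68+54+54+54+117+177 = 524; mod 256 = 12 → 0c.
Outer input = (K'⊕opad) ∥ inner = 2e 5c 5c 5c ∥ 0c.
Outer hash (tag): sum = 46+92+92+92+12 = 334; mod 256 = 78 → 4e.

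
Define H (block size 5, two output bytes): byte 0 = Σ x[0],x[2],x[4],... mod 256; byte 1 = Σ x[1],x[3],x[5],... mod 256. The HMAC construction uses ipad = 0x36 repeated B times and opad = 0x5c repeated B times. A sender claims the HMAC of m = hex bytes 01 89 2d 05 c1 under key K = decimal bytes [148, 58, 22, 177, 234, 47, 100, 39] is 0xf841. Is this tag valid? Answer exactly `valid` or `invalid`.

Key decimal bytes [148, 58, 22, 177, 234, 47, 100, 39] = 94 3a 16 b1 ea 2f 64 27 is 8 bytes > B = 5, so hash it first: H(key) = f8 41, then zero-pad to 5 bytes: K' = f8 41 00 00 00.
K' ⊕ ipad = ce 77 36 36 36; K' ⊕ opad = a4 1d 5c 5c 5c.
Inner hash: even-index sum = 456 mod 256 = 200; odd-index sum = 412 mod 256 = 156 → c8 9c.
Outer hash (recomputed tag): even-index sum = 504 mod 256 = 248; odd-index sum = 321 mod 256 = 65 → f8 41.
Recomputed tag = f841; claimed = f841 → match.

valid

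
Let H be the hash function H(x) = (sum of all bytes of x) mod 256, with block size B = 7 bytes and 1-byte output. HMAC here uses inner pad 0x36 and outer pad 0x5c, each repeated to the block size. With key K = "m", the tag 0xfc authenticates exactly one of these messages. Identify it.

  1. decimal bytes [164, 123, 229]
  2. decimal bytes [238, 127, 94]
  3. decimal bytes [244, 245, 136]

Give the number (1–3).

1

Key "m" = 6d is 1 byte ≤ B = 7; zero-pad to 7 bytes: K' = 6d 00 00 00 00 00 00.
K' ⊕ ipad = 5b 36 36 36 36 36 36; K' ⊕ opad = 31 5c 5c 5c 5c 5c 5c.
m1: inner = H(5b 36 36 36 36 36 36 a4 7b e5) = a3; tag = H(31 5c 5c 5c 5c 5c 5c a3) = fc ← matches
m2: inner = H(5b 36 36 36 36 36 36 ee 7f 5e) = 6a; tag = H(31 5c 5c 5c 5c 5c 5c 6a) = c3
m3: inner = H(5b 36 36 36 36 36 36 f4 f5 88) = 10; tag = H(31 5c 5c 5c 5c 5c 5c 10) = 69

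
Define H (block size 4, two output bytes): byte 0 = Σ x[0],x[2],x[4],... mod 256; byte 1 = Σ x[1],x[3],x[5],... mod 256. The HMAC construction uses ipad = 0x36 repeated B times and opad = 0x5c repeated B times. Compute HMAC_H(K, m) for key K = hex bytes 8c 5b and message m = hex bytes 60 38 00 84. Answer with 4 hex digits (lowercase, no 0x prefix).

Key hex bytes 8c 5b is 2 bytes ≤ B = 4; zero-pad to 4 bytes: K' = 8c 5b 00 00.
K' ⊕ ipad = ba 6d 36 36.  K' ⊕ opad = d0 07 5c 5c.
Inner input = (K'⊕ipad) ∥ m = ba 6d 36 36 ∥ 60 38 00 84.
Inner hash: even-index sum = 336 mod 256 = 80; odd-index sum = 351 mod 256 = 95 → 50 5f.
Outer input = (K'⊕opad) ∥ inner = d0 07 5c 5c ∥ 50 5f.
Outer hash (tag): even-index sum = 380 mod 256 = 124; odd-index sum = 194 mod 256 = 194 → 7c c2.

7cc2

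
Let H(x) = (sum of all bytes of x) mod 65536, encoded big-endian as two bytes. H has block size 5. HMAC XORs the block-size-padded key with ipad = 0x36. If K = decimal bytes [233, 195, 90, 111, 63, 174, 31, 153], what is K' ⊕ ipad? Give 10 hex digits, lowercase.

Key decimal bytes [233, 195, 90, 111, 63, 174, 31, 153] = e9 c3 5a 6f 3f ae 1f 99 is 8 bytes > B = 5, so hash it first: H(key) = 04 1a, then zero-pad to 5 bytes: K' = 04 1a 00 00 00.
XOR each byte with 0x36: 04⊕36=32, 1a⊕36=2c, 00⊕36=36, 00⊕36=36, 00⊕36=36.

322c363636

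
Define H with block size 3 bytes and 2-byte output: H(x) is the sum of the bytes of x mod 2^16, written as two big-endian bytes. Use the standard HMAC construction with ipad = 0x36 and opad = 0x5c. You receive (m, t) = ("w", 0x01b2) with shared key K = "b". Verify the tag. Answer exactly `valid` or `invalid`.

invalid

Key "b" = 62 is 1 byte ≤ B = 3; zero-pad to 3 bytes: K' = 62 00 00.
K' ⊕ ipad = 54 36 36; K' ⊕ opad = 3e 5c 5c.
Inner hash: sum = 84+54+54+119 = 311 → 01 37.
Outer hash (recomputed tag): sum = 62+92+92+1+55 = 302 → 01 2e.
Recomputed tag = 012e; claimed = 01b2 → mismatch.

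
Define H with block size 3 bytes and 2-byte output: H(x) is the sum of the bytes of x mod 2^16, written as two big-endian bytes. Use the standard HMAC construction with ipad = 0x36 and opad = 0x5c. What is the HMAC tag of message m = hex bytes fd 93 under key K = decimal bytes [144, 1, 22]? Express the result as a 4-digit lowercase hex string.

0202

Key decimal bytes [144, 1, 22] = 90 01 16 is exactly B = 3 bytes: K' = 90 01 16.
K' ⊕ ipad = a6 37 20.  K' ⊕ opad = cc 5d 4a.
Inner input = (K'⊕ipad) ∥ m = a6 37 20 ∥ fd 93.
Inner hash: sum = 166+55+32+253+147 = 653 → 02 8d.
Outer input = (K'⊕opad) ∥ inner = cc 5d 4a ∥ 02 8d.
Outer hash (tag): sum = 204+93+74+2+141 = 514 → 02 02.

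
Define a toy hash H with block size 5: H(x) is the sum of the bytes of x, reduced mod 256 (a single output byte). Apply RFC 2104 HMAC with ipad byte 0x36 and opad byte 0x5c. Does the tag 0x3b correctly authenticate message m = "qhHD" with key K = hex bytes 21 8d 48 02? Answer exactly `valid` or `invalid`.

Key hex bytes 21 8d 48 02 is 4 bytes ≤ B = 5; zero-pad to 5 bytes: K' = 21 8d 48 02 00.
K' ⊕ ipad = 17 bb 7e 34 36; K' ⊕ opad = 7d d1 14 5e 5c.
Inner hash: sum = 23+187+126+52+54+113+104+72+68 = 799; mod 256 = 31 → 1f.
Outer hash (recomputed tag): sum = 125+209+20+94+92+31 = 571; mod 256 = 59 → 3b.
Recomputed tag = 3b; claimed = 3b → match.

valid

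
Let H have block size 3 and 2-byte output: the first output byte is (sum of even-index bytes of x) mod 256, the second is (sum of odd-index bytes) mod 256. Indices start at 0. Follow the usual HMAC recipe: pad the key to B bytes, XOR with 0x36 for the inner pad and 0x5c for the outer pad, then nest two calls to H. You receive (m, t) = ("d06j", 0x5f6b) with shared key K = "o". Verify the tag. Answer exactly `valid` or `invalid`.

Key "o" = 6f is 1 byte ≤ B = 3; zero-pad to 3 bytes: K' = 6f 00 00.
K' ⊕ ipad = 59 36 36; K' ⊕ opad = 33 5c 5c.
Inner hash: even-index sum = 297 mod 256 = 41; odd-index sum = 208 mod 256 = 208 → 29 d0.
Outer hash (recomputed tag): even-index sum = 351 mod 256 = 95; odd-index sum = 133 mod 256 = 133 → 5f 85.
Recomputed tag = 5f85; claimed = 5f6b → mismatch.

invalid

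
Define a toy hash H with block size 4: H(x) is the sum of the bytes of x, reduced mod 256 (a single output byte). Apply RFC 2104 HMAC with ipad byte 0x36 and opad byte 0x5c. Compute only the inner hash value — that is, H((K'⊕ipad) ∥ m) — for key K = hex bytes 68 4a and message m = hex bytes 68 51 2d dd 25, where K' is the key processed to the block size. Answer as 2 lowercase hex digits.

Key hex bytes 68 4a is 2 bytes ≤ B = 4; zero-pad to 4 bytes: K' = 68 4a 00 00.
K' ⊕ ipad = 5e 7c 36 36.
Inner input = 5e 7c 36 36 ∥ 68 51 2d dd 25.
Inner hash: sum = 94+124+54+54+104+81+45+221+37 = 814; mod 256 = 46 → 2e.

2e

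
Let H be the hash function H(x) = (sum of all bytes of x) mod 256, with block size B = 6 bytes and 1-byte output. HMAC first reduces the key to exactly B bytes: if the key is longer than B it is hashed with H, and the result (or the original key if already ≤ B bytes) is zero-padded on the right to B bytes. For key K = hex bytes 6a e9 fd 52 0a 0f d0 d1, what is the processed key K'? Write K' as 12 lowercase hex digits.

5c0000000000

|K| = 8 > B = 6, so first hash the key.
H(K): sum = 106+233+253+82+10+15+208+209 = 1116; mod 256 = 92 → 5c.
Zero-pad H(K) = 5c to 6 bytes: K' = 5c 00 00 00 00 00.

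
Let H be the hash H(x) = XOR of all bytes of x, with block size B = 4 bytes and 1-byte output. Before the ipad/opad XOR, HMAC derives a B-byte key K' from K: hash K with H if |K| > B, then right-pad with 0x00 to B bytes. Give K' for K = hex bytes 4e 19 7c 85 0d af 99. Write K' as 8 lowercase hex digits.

|K| = 7 > B = 4, so first hash the key.
H(K): XOR 4e⊕19⊕7c⊕85⊕0d⊕af⊕99 = 95.
Zero-pad H(K) = 95 to 4 bytes: K' = 95 00 00 00.

95000000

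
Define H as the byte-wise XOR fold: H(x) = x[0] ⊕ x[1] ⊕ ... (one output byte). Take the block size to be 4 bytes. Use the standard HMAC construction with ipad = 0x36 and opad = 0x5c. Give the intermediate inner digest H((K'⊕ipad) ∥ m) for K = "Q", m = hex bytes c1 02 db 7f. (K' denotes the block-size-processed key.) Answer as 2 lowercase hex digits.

Key "Q" = 51 is 1 byte ≤ B = 4; zero-pad to 4 bytes: K' = 51 00 00 00.
K' ⊕ ipad = 67 36 36 36.
Inner input = 67 36 36 36 ∥ c1 02 db 7f.
Inner hash: XOR 67⊕36⊕36⊕36⊕c1⊕02⊕db⊕7f = 36.

36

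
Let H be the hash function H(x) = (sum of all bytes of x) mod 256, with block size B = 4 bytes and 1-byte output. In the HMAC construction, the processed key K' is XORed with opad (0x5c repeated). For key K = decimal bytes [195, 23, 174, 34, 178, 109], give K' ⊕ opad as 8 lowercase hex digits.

Key decimal bytes [195, 23, 174, 34, 178, 109] = c3 17 ae 22 b2 6d is 6 bytes > B = 4, so hash it first: H(key) = c9, then zero-pad to 4 bytes: K' = c9 00 00 00.
XOR each byte with 0x5c: c9⊕5c=95, 00⊕5c=5c, 00⊕5c=5c, 00⊕5c=5c.

955c5c5c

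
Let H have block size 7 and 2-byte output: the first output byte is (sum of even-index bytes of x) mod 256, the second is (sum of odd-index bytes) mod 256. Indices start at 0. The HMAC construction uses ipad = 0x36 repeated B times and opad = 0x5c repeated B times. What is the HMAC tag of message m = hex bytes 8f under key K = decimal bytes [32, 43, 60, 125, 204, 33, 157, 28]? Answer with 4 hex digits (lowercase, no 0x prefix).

Key decimal bytes [32, 43, 60, 125, 204, 33, 157, 28] = 20 2b 3c 7d cc 21 9d 1c is 8 bytes > B = 7, so hash it first: H(key) = c5 e5, then zero-pad to 7 bytes: K' = c5 e5 00 00 00 00 00.
K' ⊕ ipad = f3 d3 36 36 36 36 36.  K' ⊕ opad = 99 b9 5c 5c 5c 5c 5c.
Inner input = (K'⊕ipad) ∥ m = f3 d3 36 36 36 36 36 ∥ 8f.
Inner hash: even-index sum = 405 mod 256 = 149; odd-index sum = 462 mod 256 = 206 → 95 ce.
Outer input = (K'⊕opad) ∥ inner = 99 b9 5c 5c 5c 5c 5c ∥ 95 ce.
Outer hash (tag): even-index sum = 635 mod 256 = 123; odd-index sum = 518 mod 256 = 6 → 7b 06.

7b06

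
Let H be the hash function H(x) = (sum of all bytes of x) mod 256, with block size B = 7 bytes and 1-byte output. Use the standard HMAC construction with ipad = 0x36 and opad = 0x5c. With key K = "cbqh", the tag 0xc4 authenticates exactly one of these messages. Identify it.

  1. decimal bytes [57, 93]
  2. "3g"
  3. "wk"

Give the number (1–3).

Key "cbqh" = 63 62 71 68 is 4 bytes ≤ B = 7; zero-pad to 7 bytes: K' = 63 62 71 68 00 00 00.
K' ⊕ ipad = 55 54 47 5e 36 36 36; K' ⊕ opad = 3f 3e 2d 34 5c 5c 5c.
m1: inner = H(55 54 47 5e 36 36 36 39 5d) = 86; tag = H(3f 3e 2d 34 5c 5c 5c 86) = 78
m2: inner = H(55 54 47 5e 36 36 36 33 67) = 8a; tag = H(3f 3e 2d 34 5c 5c 5c 8a) = 7c
m3: inner = H(55 54 47 5e 36 36 36 77 6b) = d2; tag = H(3f 3e 2d 34 5c 5c 5c d2) = c4 ← matches

3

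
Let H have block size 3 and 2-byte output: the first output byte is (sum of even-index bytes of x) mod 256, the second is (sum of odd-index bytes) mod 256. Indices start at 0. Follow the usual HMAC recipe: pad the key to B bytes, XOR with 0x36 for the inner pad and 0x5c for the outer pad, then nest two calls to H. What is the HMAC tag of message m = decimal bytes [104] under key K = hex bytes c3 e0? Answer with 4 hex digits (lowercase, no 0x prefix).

39e7

Key hex bytes c3 e0 is 2 bytes ≤ B = 3; zero-pad to 3 bytes: K' = c3 e0 00.
K' ⊕ ipad = f5 d6 36.  K' ⊕ opad = 9f bc 5c.
Inner input = (K'⊕ipad) ∥ m = f5 d6 36 ∥ 68.
Inner hash: even-index sum = 299 mod 256 = 43; odd-index sum = 318 mod 256 = 62 → 2b 3e.
Outer input = (K'⊕opad) ∥ inner = 9f bc 5c ∥ 2b 3e.
Outer hash (tag): even-index sum = 313 mod 256 = 57; odd-index sum = 231 mod 256 = 231 → 39 e7.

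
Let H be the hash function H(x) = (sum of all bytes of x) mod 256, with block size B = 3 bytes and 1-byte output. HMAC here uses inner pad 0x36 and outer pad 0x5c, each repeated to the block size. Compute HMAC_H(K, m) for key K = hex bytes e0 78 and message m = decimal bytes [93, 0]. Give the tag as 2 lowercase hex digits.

f3

Key hex bytes e0 78 is 2 bytes ≤ B = 3; zero-pad to 3 bytes: K' = e0 78 00.
K' ⊕ ipad = d6 4e 36.  K' ⊕ opad = bc 24 5c.
Inner input = (K'⊕ipad) ∥ m = d6 4e 36 ∥ 5d 00.
Inner hash: sum = 214+78+54+93+0 = 439; mod 256 = 183 → b7.
Outer input = (K'⊕opad) ∥ inner = bc 24 5c ∥ b7.
Outer hash (tag): sum = 188+36+92+183 = 499; mod 256 = 243 → f3.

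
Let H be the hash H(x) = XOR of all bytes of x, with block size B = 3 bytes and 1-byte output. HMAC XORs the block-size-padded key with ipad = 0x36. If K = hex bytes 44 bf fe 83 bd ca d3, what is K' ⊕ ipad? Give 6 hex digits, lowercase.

143636

Key hex bytes 44 bf fe 83 bd ca d3 is 7 bytes > B = 3, so hash it first: H(key) = 22, then zero-pad to 3 bytes: K' = 22 00 00.
XOR each byte with 0x36: 22⊕36=14, 00⊕36=36, 00⊕36=36.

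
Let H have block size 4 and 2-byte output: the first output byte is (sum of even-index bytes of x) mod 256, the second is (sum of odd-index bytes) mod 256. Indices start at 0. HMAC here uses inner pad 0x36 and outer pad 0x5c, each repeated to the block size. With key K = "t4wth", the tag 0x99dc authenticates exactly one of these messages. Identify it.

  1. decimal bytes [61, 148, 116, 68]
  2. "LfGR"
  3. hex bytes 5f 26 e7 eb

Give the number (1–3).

Key "t4wth" = 74 34 77 74 68 is 5 bytes > B = 4, so hash it first: H(key) = 53 a8, then zero-pad to 4 bytes: K' = 53 a8 00 00.
K' ⊕ ipad = 65 9e 36 36; K' ⊕ opad = 0f f4 5c 5c.
m1: inner = H(65 9e 36 36 3d 94 74 44) = 4c ac; tag = H(0f f4 5c 5c 4c ac) = b7fc
m2: inner = H(65 9e 36 36 4c 66 47 52) = 2e 8c; tag = H(0f f4 5c 5c 2e 8c) = 99dc ← matches
m3: inner = H(65 9e 36 36 5f 26 e7 eb) = e1 e5; tag = H(0f f4 5c 5c e1 e5) = 4c35

2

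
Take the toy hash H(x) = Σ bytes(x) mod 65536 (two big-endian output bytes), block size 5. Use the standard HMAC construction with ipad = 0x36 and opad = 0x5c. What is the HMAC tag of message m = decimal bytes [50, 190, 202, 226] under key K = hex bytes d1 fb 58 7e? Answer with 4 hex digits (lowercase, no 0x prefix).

Key hex bytes d1 fb 58 7e is 4 bytes ≤ B = 5; zero-pad to 5 bytes: K' = d1 fb 58 7e 00.
K' ⊕ ipad = e7 cd 6e 48 36.  K' ⊕ opad = 8d a7 04 22 5c.
Inner input = (K'⊕ipad) ∥ m = e7 cd 6e 48 36 ∥ 32 be ca e2.
Inner hash: sum = 231+205+110+72+54+50+190+202+226 = 1340 → 05 3c.
Outer input = (K'⊕opad) ∥ inner = 8d a7 04 22 5c ∥ 05 3c.
Outer hash (tag): sum = 141+167+4+34+92+5+60 = 503 → 01 f7.

01f7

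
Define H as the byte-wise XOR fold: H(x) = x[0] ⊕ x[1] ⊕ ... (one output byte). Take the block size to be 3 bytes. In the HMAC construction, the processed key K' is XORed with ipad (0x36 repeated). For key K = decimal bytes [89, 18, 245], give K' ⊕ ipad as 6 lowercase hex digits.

6f24c3

Key decimal bytes [89, 18, 245] = 59 12 f5 is exactly B = 3 bytes: K' = 59 12 f5.
XOR each byte with 0x36: 59⊕36=6f, 12⊕36=24, f5⊕36=c3.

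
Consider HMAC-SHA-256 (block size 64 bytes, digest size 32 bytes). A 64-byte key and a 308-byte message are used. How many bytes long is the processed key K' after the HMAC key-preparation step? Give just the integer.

Key is 64 ≤ 64 bytes, zero-padded: |K'| = 64.

64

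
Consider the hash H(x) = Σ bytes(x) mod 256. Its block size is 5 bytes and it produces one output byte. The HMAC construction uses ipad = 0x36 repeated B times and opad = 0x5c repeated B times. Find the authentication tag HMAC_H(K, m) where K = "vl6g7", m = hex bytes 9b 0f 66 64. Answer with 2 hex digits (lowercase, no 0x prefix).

Key "vl6g7" = 76 6c 36 67 37 is exactly B = 5 bytes: K' = 76 6c 36 67 37.
K' ⊕ ipad = 40 5a 00 51 01.  K' ⊕ opad = 2a 30 6a 3b 6b.
Inner input = (K'⊕ipad) ∥ m = 40 5a 00 51 01 ∥ 9b 0f 66 64.
Inner hash: sum = 64+90+0+81+1+155+15+102+100 = 608; mod 256 = 96 → 60.
Outer input = (K'⊕opad) ∥ inner = 2a 30 6a 3b 6b ∥ 60.
Outer hash (tag): sum = 42+48+106+59+107+96 = 458; mod 256 = 202 → ca.

ca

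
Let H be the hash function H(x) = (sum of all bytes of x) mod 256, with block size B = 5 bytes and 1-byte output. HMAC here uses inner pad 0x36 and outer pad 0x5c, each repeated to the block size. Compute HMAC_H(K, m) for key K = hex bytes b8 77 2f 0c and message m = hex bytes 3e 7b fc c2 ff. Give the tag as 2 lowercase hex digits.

Key hex bytes b8 77 2f 0c is 4 bytes ≤ B = 5; zero-pad to 5 bytes: K' = b8 77 2f 0c 00.
K' ⊕ ipad = 8e 41 19 3a 36.  K' ⊕ opad = e4 2b 73 50 5c.
Inner input = (K'⊕ipad) ∥ m = 8e 41 19 3a 36 ∥ 3e 7b fc c2 ff.
Inner hash: sum = 142+65+25+58+54+62+123+252+194+255 = 1230; mod 256 = 206 → ce.
Outer input = (K'⊕opad) ∥ inner = e4 2b 73 50 5c ∥ ce.
Outer hash (tag): sum = 228+43+115+80+92+206 = 764; mod 256 = 252 → fc.

fc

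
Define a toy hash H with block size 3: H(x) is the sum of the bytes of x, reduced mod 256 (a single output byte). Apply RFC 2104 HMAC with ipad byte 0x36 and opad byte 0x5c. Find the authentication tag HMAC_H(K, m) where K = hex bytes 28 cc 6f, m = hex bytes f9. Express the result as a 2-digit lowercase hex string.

a1

Key hex bytes 28 cc 6f is exactly B = 3 bytes: K' = 28 cc 6f.
K' ⊕ ipad = 1e fa 59.  K' ⊕ opad = 74 90 33.
Inner input = (K'⊕ipad) ∥ m = 1e fa 59 ∥ f9.
Inner hash: sum = 30+250+89+249 = 618; mod 256 = 106 → 6a.
Outer input = (K'⊕opad) ∥ inner = 74 90 33 ∥ 6a.
Outer hash (tag): sum = 116+144+51+106 = 417; mod 256 = 161 → a1.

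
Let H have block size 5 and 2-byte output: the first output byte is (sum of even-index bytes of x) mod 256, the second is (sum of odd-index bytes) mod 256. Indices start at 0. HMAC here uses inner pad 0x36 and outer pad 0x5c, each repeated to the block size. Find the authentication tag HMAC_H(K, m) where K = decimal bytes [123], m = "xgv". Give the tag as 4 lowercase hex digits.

39d8

Key decimal bytes [123] = 7b is 1 byte ≤ B = 5; zero-pad to 5 bytes: K' = 7b 00 00 00 00.
K' ⊕ ipad = 4d 36 36 36 36.  K' ⊕ opad = 27 5c 5c 5c 5c.
Inner input = (K'⊕ipad) ∥ m = 4d 36 36 36 36 ∥ 78 67 76.
Inner hash: even-index sum = 288 mod 256 = 32; odd-index sum = 346 mod 256 = 90 → 20 5a.
Outer input = (K'⊕opad) ∥ inner = 27 5c 5c 5c 5c ∥ 20 5a.
Outer hash (tag): even-index sum = 313 mod 256 = 57; odd-index sum = 216 mod 256 = 216 → 39 d8.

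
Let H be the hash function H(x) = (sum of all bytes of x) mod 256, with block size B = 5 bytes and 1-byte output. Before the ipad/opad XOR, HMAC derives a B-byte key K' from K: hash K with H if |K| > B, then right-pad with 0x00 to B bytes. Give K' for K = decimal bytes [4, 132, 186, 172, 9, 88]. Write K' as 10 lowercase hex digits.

|K| = 6 > B = 5, so first hash the key.
H(K): sum = 4+132+186+172+9+88 = 591; mod 256 = 79 → 4f.
Zero-pad H(K) = 4f to 5 bytes: K' = 4f 00 00 00 00.

4f00000000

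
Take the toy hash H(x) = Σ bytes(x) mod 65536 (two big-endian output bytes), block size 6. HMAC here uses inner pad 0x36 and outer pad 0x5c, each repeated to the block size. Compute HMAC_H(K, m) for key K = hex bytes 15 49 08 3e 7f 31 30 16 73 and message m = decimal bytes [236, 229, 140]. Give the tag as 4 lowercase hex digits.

Key hex bytes 15 49 08 3e 7f 31 30 16 73 is 9 bytes > B = 6, so hash it first: H(key) = 02 0d, then zero-pad to 6 bytes: K' = 02 0d 00 00 00 00.
K' ⊕ ipad = 34 3b 36 36 36 36.  K' ⊕ opad = 5e 51 5c 5c 5c 5c.
Inner input = (K'⊕ipad) ∥ m = 34 3b 36 36 36 36 ∥ ec e5 8c.
Inner hash: sum = 52+59+54+54+54+54+236+229+140 = 932 → 03 a4.
Outer input = (K'⊕opad) ∥ inner = 5e 51 5c 5c 5c 5c ∥ 03 a4.
Outer hash (tag): sum = 94+81+92+92+92+92+3+164 = 710 → 02 c6.

02c6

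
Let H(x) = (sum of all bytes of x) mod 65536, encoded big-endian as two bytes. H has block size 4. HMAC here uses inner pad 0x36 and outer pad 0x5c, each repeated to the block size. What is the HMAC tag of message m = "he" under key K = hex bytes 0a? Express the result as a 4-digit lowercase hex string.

Key hex bytes 0a is 1 byte ≤ B = 4; zero-pad to 4 bytes: K' = 0a 00 00 00.
K' ⊕ ipad = 3c 36 36 36.  K' ⊕ opad = 56 5c 5c 5c.
Inner input = (K'⊕ipad) ∥ m = 3c 36 36 36 ∥ 68 65.
Inner hash: sum = 60+54+54+54+104+101 = 427 → 01 ab.
Outer input = (K'⊕opad) ∥ inner = 56 5c 5c 5c ∥ 01 ab.
Outer hash (tag): sum = 86+92+92+92+1+171 = 534 → 02 16.

0216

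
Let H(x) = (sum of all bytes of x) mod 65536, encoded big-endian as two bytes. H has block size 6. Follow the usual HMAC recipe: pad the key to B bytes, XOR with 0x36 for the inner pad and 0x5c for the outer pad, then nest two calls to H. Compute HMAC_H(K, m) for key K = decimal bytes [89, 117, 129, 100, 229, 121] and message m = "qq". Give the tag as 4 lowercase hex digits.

Key decimal bytes [89, 117, 129, 100, 229, 121] = 59 75 81 64 e5 79 is exactly B = 6 bytes: K' = 59 75 81 64 e5 79.
K' ⊕ ipad = 6f 43 b7 52 d3 4f.  K' ⊕ opad = 05 29 dd 38 b9 25.
Inner input = (K'⊕ipad) ∥ m = 6f 43 b7 52 d3 4f ∥ 71 71.
Inner hash: sum = 111+67+183+82+211+79+113+113 = 959 → 03 bf.
Outer input = (K'⊕opad) ∥ inner = 05 29 dd 38 b9 25 ∥ 03 bf.
Outer hash (tag): sum = 5+41+221+56+185+37+3+191 = 739 → 02 e3.

02e3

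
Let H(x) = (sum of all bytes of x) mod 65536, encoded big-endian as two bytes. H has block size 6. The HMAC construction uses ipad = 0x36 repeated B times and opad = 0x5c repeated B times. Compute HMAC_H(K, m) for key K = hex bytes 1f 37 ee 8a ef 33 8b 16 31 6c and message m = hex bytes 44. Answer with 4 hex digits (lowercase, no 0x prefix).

Key hex bytes 1f 37 ee 8a ef 33 8b 16 31 6c is 10 bytes > B = 6, so hash it first: H(key) = 04 2e, then zero-pad to 6 bytes: K' = 04 2e 00 00 00 00.
K' ⊕ ipad = 32 18 36 36 36 36.  K' ⊕ opad = 58 72 5c 5c 5c 5c.
Inner input = (K'⊕ipad) ∥ m = 32 18 36 36 36 36 ∥ 44.
Inner hash: sum = 50+24+54+54+54+54+68 = 358 → 01 66.
Outer input = (K'⊕opad) ∥ inner = 58 72 5c 5c 5c 5c ∥ 01 66.
Outer hash (tag): sum = 88+114+92+92+92+92+1+102 = 673 → 02 a1.

02a1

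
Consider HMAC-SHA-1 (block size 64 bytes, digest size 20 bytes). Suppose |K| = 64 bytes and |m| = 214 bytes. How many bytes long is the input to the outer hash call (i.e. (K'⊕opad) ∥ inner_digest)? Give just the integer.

84

Key is 64 ≤ 64 bytes, zero-padded: |K'| = 64.
Outer input = (K'⊕opad) ∥ H(inner) → 64 + 20 = 84 bytes.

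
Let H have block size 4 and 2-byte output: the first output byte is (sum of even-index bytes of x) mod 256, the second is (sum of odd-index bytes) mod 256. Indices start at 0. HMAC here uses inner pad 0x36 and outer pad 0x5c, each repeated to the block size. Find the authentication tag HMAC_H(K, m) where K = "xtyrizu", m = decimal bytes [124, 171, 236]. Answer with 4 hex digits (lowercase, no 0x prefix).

Key "xtyrizu" = 78 74 79 72 69 7a 75 is 7 bytes > B = 4, so hash it first: H(key) = cf 60, then zero-pad to 4 bytes: K' = cf 60 00 00.
K' ⊕ ipad = f9 56 36 36.  K' ⊕ opad = 93 3c 5c 5c.
Inner input = (K'⊕ipad) ∥ m = f9 56 36 36 ∥ 7c ab ec.
Inner hash: even-index sum = 663 mod 256 = 151; odd-index sum = 311 mod 256 = 55 → 97 37.
Outer input = (K'⊕opad) ∥ inner = 93 3c 5c 5c ∥ 97 37.
Outer hash (tag): even-index sum = 390 mod 256 = 134; odd-index sum = 207 mod 256 = 207 → 86 cf.

86cf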